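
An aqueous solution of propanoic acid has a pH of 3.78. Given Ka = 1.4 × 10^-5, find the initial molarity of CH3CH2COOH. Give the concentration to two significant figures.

C₀ = 2.1 × 10^-3 M

[H+] = 10^(-3.78) = 1.66 × 10^-4 M = x
Ka = x²/(C₀ − x) ⇒ C₀ = x + x²/Ka
C₀ = 1.66 × 10^-4 + (1.66 × 10^-4)²/(1.4 × 10^-5) = 2.13 × 10^-3 M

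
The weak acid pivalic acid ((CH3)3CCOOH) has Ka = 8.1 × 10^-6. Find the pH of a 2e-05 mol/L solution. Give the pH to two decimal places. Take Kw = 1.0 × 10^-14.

pH = 5.03

(CH3)3CCOOH ⇌ (CH3)3CCOO- + H+
Ka = x²/(2e-05 − x) = 8.1 × 10^-6
x is not negligible relative to C₀; solve x² + 8.1e-06·x − 1.62e-10 = 0.
x = (−Ka + √(Ka² + 4·Ka·C₀))/2 = 9.31 × 10^-6 M
pH = −log(9.31 × 10^-6) = 5.03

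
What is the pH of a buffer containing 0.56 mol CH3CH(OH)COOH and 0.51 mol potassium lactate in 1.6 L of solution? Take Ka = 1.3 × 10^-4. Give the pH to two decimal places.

pKa = −log(1.3 × 10^-4) = 3.886
Henderson–Hasselbalch: pH = pKa + log([CH3CH(OH)COO-]/[CH3CH(OH)COOH]) = 3.886 + log(0.51/0.56)
pH = 3.886 + (-0.041) = 3.85

pH = 3.85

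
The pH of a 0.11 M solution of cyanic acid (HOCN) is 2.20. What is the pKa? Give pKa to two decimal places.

[H+] = 10^(-2.20) = 6.31 × 10^-3 M
At equilibrium [HA] = 0.11 − 6.31 × 10^-3 = 1.04 × 10^-1 M
Ka = [H+][A-]/[HA] = (6.31 × 10^-3)² / 1.04 × 10^-1 = 3.83 × 10^-4
pKa = -log(3.83 × 10^-4) = 3.42

pKa = 3.42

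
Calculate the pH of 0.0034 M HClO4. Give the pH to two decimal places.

pH = 2.47

HClO4 is a strong acid and dissociates completely, so [H+] = 0.0034 M.
pH = -log(0.0034) = 2.47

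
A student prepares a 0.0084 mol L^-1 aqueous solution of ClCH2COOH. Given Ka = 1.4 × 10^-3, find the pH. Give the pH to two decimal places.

ClCH2COOH ⇌ ClCH2COO- + H+
From the ICE table, Ka = [H+]²/(0.0084 − [H+]) = 1.4 × 10^-3.
[H+] is not negligible relative to C₀; solve [H+]² + 0.0014·[H+] − 1.18e-05 = 0.
[H+] = [−0.0014 + √(0.0014² + 4.7e-05)]/2 = 2.80 × 10^-3 M
pH = −log(2.80 × 10^-3) = 2.55

pH = 2.55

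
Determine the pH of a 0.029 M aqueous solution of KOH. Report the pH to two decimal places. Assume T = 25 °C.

pH = 12.46

KOH is a strong base; [OH-] = 0.029 M.
pOH = -log(0.029) = 1.54
pH = 14.00 - 1.54 = 12.46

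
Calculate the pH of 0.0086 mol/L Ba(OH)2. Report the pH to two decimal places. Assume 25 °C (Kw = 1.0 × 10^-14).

Ba(OH)2 is a strong base (each formula unit releases 2 OH-); [OH-] = 0.0172 M.
pOH = -log(0.0172) = 1.76
pH = 14.00 - 1.76 = 12.24

pH = 12.24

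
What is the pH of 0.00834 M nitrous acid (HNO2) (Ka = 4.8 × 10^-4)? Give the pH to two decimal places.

pH = 2.75

HNO2 ⇌ NO2- + H+
From the ICE table, Ka = [H+]²/(0.00834 − [H+]) = 4.8 × 10^-4.
[H+] is not negligible relative to C₀; solve [H+]² + 0.00048·[H+] − 4e-06 = 0.
[H+] = [−0.00048 + √(0.00048² + 1.6e-05)]/2 = 1.78 × 10^-3 M
pH = −log(1.78 × 10^-3) = 2.75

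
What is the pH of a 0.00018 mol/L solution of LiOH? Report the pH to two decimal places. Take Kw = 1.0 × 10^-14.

LiOH is a strong base; [OH-] = 0.00018 M.
pOH = -log(0.00018) = 3.74
pH = 14.00 - 3.74 = 10.26

pH = 10.26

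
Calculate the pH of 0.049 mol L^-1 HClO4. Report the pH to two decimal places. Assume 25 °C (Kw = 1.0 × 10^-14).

HClO4 is a strong acid and dissociates completely, so [H+] = 0.049 M.
pH = -log(0.049) = 1.31

pH = 1.31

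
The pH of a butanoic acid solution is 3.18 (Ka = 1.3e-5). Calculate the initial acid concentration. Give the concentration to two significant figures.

[H+] = 10^(-3.18) = 6.61 × 10^-4 M = x
Ka = x²/(C₀ − x) ⇒ C₀ = x + x²/Ka
C₀ = 6.61 × 10^-4 + (6.61 × 10^-4)²/(1.3 × 10^-5) = 3.43 × 10^-2 M

C₀ = 3.4 × 10^-2 M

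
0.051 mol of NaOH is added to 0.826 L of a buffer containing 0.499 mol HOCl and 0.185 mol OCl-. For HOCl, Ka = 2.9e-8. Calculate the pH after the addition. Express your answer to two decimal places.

pH = 7.26

After neutralization: n(HOCl) = 0.448 mol, n(OCl-) = 0.236 mol.
pKa = −log(2.9 × 10^-8) = 7.538
Henderson–Hasselbalch with mole ratio 0.236/0.448: pH = 7.538 + (-0.278)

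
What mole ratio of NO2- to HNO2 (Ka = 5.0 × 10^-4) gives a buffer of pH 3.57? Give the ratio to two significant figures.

pKa = -log(5.0 × 10^-4) = 3.301
pH = pKa + log(r) ⇒ log(r) = 3.57 − 3.301 = +0.269
r = [NO2-]/[HNO2] = 10^(+0.269) = 1.86

ratio = 1.9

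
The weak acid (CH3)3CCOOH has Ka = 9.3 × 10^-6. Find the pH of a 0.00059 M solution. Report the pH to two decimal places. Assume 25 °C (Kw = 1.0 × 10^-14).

(CH3)3CCOOH ⇌ (CH3)3CCOO- + H+
Ka = x²/(0.00059 − x) = 9.3 × 10^-6
Here C₀/Ka ≈ 63.4, so the small-x approximation fails. Use the quadratic:
x = [−9.3e-06 + √(9.3e-06² + 2.19e-08)]/2 = 6.96 × 10^-5 M
pH = −log(6.96 × 10^-5) = 4.16

pH = 4.16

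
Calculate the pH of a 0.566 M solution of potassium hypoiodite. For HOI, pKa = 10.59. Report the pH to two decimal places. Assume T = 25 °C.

OI- is the conjugate base of the weak acid HOI.
Ka = 10^(−10.59) = 2.57 × 10^-11
Kb = Kw/Ka = 1.0×10^-14 / 2.57 × 10^-11 = 3.89 × 10^-4
Kb = [OH-]²/(0.566 − [OH-]) = 3.89 × 10^-4
Assume [OH-] ≪ 0.566: [OH-] ≈ √(3.89 × 10^-4 × 0.566) = 1.48 × 10^-2 M
([OH-]/C₀ = 2.6% < 5%, so the approximation holds.)
pOH = 1.83, so pH = 14.00 − pOH = 12.17

pH = 12.17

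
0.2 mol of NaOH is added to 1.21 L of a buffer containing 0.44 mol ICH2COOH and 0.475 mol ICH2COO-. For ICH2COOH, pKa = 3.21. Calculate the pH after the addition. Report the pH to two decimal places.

OH- converts ICH2COOH to ICH2COO-: ICH2COOH → 0.24 mol, ICH2COO- → 0.675 mol.
pH = pKa + log([A⁻]/[HA]) = 3.21 + log(0.675/0.24) = 3.21 +0.449

pH = 3.66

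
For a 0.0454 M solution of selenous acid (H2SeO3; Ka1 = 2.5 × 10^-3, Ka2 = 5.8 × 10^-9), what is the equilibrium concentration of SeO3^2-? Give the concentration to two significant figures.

5.8 × 10^-9 M

First ionization gives [H+] ≈ [HSeO3-] = 9.48 × 10^-3 M.
Second step: Ka2 = [H+][SeO3^2-]/[HSeO3-] ≈ [SeO3^2-] (since [H+] ≈ [HSeO3-]).
So [SeO3^2-] ≈ Ka2.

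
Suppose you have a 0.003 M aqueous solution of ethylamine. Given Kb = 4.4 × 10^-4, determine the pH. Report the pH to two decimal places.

pH = 10.98

C2H5NH2 + H2O ⇌ C2H5NH3+ + OH-
From the ICE table, Kb = x²/(0.003 − x) = 4.4 × 10^-4.
The 5% rule fails; solving x² + Kb·x − Kb·C₀ = 0 exactly:
x = (−Kb + √(Kb² + 4·Kb·C₀))/2 = 9.50 × 10^-4 M
pOH = −log(9.50 × 10^-4) = 3.02; pH = 14.00 − 3.02 = 10.98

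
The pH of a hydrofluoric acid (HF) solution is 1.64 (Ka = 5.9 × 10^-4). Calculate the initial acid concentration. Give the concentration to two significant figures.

C₀ = 9.1 × 10^-1 M

[H+] = 10^(-1.64) = 2.29 × 10^-2 M = x
Ka = x²/(C₀ − x) ⇒ C₀ = x + x²/Ka
C₀ = 2.29 × 10^-2 + (2.29 × 10^-2)²/(5.9 × 10^-4) = 9.12 × 10^-1 M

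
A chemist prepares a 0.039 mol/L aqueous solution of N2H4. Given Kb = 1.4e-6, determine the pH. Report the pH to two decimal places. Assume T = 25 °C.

pH = 10.37

N2H4 + H2O ⇌ N2H5+ + OH-
Let x = [OH-] at equilibrium. Kb = x²/(0.039 − x).
Neglecting x in the denominator: x = √(1.4 × 10^-6 × 0.039) = 2.34 × 10^-4 M
pOH = 3.63, so pH = 14.00 − pOH = 10.37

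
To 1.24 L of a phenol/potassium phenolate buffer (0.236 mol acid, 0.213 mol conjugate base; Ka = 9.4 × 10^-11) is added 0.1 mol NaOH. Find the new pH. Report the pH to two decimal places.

OH- converts C6H5OH to C6H5O-: C6H5OH → 0.136 mol, C6H5O- → 0.313 mol.
pKa = −log(9.4 × 10^-11) = 10.027
pH = pKa + log([A⁻]/[HA]) = 10.027 + log(0.313/0.136) = 10.027 +0.362

pH = 10.39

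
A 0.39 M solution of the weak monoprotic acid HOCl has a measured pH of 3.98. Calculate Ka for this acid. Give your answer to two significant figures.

Ka = 2.8 × 10^-8

[H+] = 10^(-3.98) = 1.05 × 10^-4 M
At equilibrium [HA] = 0.39 − 1.05 × 10^-4 = 3.90 × 10^-1 M
Ka = [H+][A-]/[HA] = (1.05 × 10^-4)² / 3.90 × 10^-1 = 2.8 × 10^-8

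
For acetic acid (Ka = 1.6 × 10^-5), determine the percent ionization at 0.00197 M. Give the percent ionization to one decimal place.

CH3COOH ⇌ CH3COO- + H+; let x = [H+] at equilibrium.
Ka = x²/(C₀ − x); solving the quadratic gives x = 1.70 × 10^-4 M.
Fraction ionized = 1.70 × 10^-4 / 0.00197 = 0.0863 → 8.6%

8.6%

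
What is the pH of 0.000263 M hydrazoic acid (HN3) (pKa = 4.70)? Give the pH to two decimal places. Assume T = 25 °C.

HN3 ⇌ N3- + H+
Ka = 10^(−4.70) = 2.00 × 10^-5
From the ICE table, Ka = [H+]²/(0.000263 − [H+]) = 2.00 × 10^-5.
The 5% rule fails; solving [H+]² + Ka·[H+] − Ka·C₀ = 0 exactly:
[H+] = [−2e-05 + √(2e-05² + 2.1e-08)]/2 = 6.32 × 10^-5 M
pH = −log[H+] = −log(6.32 × 10^-5) = 4.20

pH = 4.20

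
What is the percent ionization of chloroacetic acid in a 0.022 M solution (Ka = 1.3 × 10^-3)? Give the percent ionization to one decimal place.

21.5%

ClCH2COOH ⇌ ClCH2COO- + H+; let x = [H+] at equilibrium.
Ka = x²/(C₀ − x); solving the quadratic gives x = 4.74 × 10^-3 M.
Fraction ionized = 4.74 × 10^-3 / 0.022 = 0.2155 → 21.5%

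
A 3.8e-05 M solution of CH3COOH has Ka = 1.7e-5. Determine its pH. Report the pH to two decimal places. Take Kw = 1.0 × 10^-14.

pH = 4.74

CH3COOH ⇌ CH3COO- + H+
Ka = x²/(3.8e-05 − x) = 1.7 × 10^-5
The 5% rule fails; solving x² + Ka·x − Ka·C₀ = 0 exactly:
x = (−Ka + √(Ka² + 4·Ka·C₀))/2 = 1.83 × 10^-5 M
pH = −log[H+] = −log(1.83 × 10^-5) = 4.74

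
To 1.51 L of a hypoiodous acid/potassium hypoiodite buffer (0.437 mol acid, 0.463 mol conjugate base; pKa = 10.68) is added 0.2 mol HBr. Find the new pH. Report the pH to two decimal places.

pH = 10.30

Added H+ converts OI- to HOI: HOI → 0.637 mol, OI- → 0.263 mol.
pH = pKa + log(n_OI-/n_HOI) = 10.68 + log(0.263/0.637) = 10.68 + (-0.384)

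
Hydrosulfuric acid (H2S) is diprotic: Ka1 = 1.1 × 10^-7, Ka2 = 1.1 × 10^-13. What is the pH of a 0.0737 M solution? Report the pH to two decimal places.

pH = 4.05

Ka1 ≫ Ka2, so treat the first dissociation as the only significant source of H+.
Ka1 = x²/(0.0737 − x) = 1.1 × 10^-7
x ≈ √(1.1 × 10^-7 × 0.0737) = 9.00 × 10^-5 M
pH = −log(9.00 × 10^-5) = 4.05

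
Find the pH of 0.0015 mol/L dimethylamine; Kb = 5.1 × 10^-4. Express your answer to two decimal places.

pH = 10.82

(CH3)2NH + H2O ⇌ (CH3)2NH2+ + OH-
Kb = x²/(0.0015 − x) = 5.1 × 10^-4
x is not negligible relative to C₀; solve x² + 0.00051·x − 7.65e-07 = 0.
x = [−0.00051 + √(0.00051² + 3.06e-06)]/2 = 6.56 × 10^-4 M
pOH = −log(6.56 × 10^-4) = 3.18; pH = 14.00 − 3.18 = 10.82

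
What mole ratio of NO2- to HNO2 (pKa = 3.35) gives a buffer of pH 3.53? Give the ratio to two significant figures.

pH = pKa + log(r) ⇒ log(r) = 3.53 − 3.35 = +0.18
r = [NO2-]/[HNO2] = 10^(+0.18) = 1.51

ratio = 1.5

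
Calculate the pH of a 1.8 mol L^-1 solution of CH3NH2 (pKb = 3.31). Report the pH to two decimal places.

pH = 12.47

CH3NH2 + H2O ⇌ CH3NH3+ + OH-
Kb = 10^(−3.31) = 4.90 × 10^-4
From the ICE table, Kb = [OH-]²/(1.8 − [OH-]) = 4.90 × 10^-4.
Neglecting [OH-] in the denominator: [OH-] = √(4.90 × 10^-4 × 1.8) = 2.97 × 10^-2 M
Check: 1.6% ionized — well under 5%, approximation valid.
pOH = −log(2.97 × 10^-2) = 1.53; pH = 14.00 − 1.53 = 12.47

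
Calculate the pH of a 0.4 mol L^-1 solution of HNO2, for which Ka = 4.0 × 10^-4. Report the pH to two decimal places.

pH = 1.90

HNO2 ⇌ NO2- + H+
Ka = [H+]²/(0.4 − [H+]) = 4.0 × 10^-4
Assume [H+] ≪ 0.4: [H+] ≈ √(4.0 × 10^-4 × 0.4) = 1.26 × 10^-2 M
pH = −log(1.26 × 10^-2) = 1.90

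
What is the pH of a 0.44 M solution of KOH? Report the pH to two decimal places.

pH = 13.64

KOH is a strong base; [OH-] = 0.44 M.
pOH = -log(0.44) = 0.36
pH = 14.00 - 0.36 = 13.64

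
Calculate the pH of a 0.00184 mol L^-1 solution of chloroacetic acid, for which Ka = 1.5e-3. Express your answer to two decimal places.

ClCH2COOH ⇌ ClCH2COO- + H+
Let x = [H+] at equilibrium. Ka = x²/(0.00184 − x).
Here C₀/Ka ≈ 1.23, so the small-x approximation fails. Use the quadratic:
x = (−Ka + √(Ka² + 4·Ka·C₀))/2 = 1.07 × 10^-3 M
pH = −log[H+] = −log(1.07 × 10^-3) = 2.97

pH = 2.97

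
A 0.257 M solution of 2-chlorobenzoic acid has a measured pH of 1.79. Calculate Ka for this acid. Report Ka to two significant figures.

[H+] = 10^(-1.79) = 1.62 × 10^-2 M
At equilibrium [HA] = 0.257 − 1.62 × 10^-2 = 2.41 × 10^-1 M
Ka = [H+][A-]/[HA] = (1.62 × 10^-2)² / 2.41 × 10^-1 = 1.1 × 10^-3

Ka = 1.1 × 10^-3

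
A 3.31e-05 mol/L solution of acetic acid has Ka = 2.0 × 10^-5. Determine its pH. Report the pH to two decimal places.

CH3COOH ⇌ CH3COO- + H+
From the ICE table, Ka = [H+]²/(3.31e-05 − [H+]) = 2.0 × 10^-5.
The 5% rule fails; solving [H+]² + Ka·[H+] − Ka·C₀ = 0 exactly:
[H+] = (−Ka + √(Ka² + 4·Ka·C₀))/2 = 1.76 × 10^-5 M
pH = −log[H+] = −log(1.76 × 10^-5) = 4.75

pH = 4.75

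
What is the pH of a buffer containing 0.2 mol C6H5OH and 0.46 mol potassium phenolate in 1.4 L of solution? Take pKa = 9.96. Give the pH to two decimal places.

pH = pKa + log([A⁻]/[HA]) = 9.96 + log(0.46/0.2)
pH = 9.96 + (+0.362) = 10.32

pH = 10.32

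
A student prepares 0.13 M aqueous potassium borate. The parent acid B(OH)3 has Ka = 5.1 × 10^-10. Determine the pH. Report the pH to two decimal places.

pH = 11.20

B(OH)4- is the conjugate base of the weak acid B(OH)3.
Kb = Kw/Ka = 1.0×10^-14 / 5.1 × 10^-10 = 1.96 × 10^-5
From the ICE table, Kb = x²/(0.13 − x) = 1.96 × 10^-5.
Neglecting x in the denominator: x = √(1.96 × 10^-5 × 0.13) = 1.60 × 10^-3 M
pOH = 2.80, so pH = 14.00 − pOH = 11.20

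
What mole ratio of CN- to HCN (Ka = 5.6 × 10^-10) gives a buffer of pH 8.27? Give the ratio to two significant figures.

ratio = 0.10

pKa = -log(5.6 × 10^-10) = 9.252
pH = pKa + log(r) ⇒ log(r) = 8.27 − 9.252 = -0.982
r = [CN-]/[HCN] = 10^(-0.982) = 0.104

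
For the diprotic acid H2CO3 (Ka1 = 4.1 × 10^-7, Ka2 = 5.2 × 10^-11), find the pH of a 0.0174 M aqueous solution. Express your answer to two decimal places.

Since Ka1 ≫ Ka2, the first ionization dominates [H+].
Ka1 = x²/(0.0174 − x) = 4.1 × 10^-7
x ≈ √(4.1 × 10^-7 × 0.0174) = 8.45 × 10^-5 M
pH = −log(8.45 × 10^-5) = 4.07

pH = 4.07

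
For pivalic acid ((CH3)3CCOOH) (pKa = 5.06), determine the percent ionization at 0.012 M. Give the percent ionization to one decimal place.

2.7%

(CH3)3CCOOH ⇌ (CH3)3CCOO- + H+; let x = [H+] at equilibrium.
Ka = 10^(−5.06) = 8.71 × 10^-6
x ≈ √(Ka·C₀) = √(8.71 × 10^-6 × 0.012) = 3.23 × 10^-4 M
% ionization = x/C₀ × 100% = 3.23 × 10^-4/0.012 × 100% = 2.7%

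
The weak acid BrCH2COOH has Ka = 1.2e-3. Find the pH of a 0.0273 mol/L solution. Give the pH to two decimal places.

BrCH2COOH ⇌ BrCH2COO- + H+
Ka = [H+]²/(0.0273 − [H+]) = 1.2 × 10^-3
Here C₀/Ka ≈ 22.8, so the small-[H+] approximation fails. Use the quadratic:
[H+] = [−0.0012 + √(0.0012² + 0.000131)]/2 = 5.15 × 10^-3 M
pH = −log[H+] = −log(5.15 × 10^-3) = 2.29

pH = 2.29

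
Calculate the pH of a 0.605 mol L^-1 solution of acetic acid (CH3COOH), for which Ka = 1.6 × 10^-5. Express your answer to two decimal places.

pH = 2.51

CH3COOH ⇌ CH3COO- + H+
From the ICE table, Ka = [H+]²/(0.605 − [H+]) = 1.6 × 10^-5.
Neglecting [H+] in the denominator: [H+] = √(1.6 × 10^-5 × 0.605) = 3.11 × 10^-3 M
pH = −log(3.11 × 10^-3) = 2.51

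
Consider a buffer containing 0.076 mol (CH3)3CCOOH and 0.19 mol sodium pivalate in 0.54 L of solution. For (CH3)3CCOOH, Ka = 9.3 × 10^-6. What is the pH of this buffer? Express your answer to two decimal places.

pKa = −log(9.3 × 10^-6) = 5.032
pH = pKa + log([A⁻]/[HA]) = 5.032 + log(0.19/0.076)
pH = 5.032 + (+0.398) = 5.43

pH = 5.43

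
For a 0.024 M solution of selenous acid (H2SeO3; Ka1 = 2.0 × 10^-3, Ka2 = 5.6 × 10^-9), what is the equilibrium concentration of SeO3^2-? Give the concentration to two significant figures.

First ionization gives [H+] ≈ [HSeO3-] = 6.00 × 10^-3 M.
Second step: Ka2 = [H+][SeO3^2-]/[HSeO3-] ≈ [SeO3^2-] (since [H+] ≈ [HSeO3-]).
So [SeO3^2-] ≈ Ka2.

5.6 × 10^-9 M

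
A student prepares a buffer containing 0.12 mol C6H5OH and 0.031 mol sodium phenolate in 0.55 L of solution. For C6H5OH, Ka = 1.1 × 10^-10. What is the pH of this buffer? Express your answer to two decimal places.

pKa = −log(1.1 × 10^-10) = 9.959
Using pH = pKa + log([base]/[acid]) with [base]/[acid] = 0.031/0.12:
pH = 9.959 + (-0.588) = 9.37

pH = 9.37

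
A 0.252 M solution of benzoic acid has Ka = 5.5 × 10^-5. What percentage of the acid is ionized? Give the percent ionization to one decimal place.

1.5%

C6H5COOH ⇌ C6H5COO- + H+; let x = [H+] at equilibrium.
x ≈ √(Ka·C₀) = √(5.5 × 10^-5 × 0.252) = 3.72 × 10^-3 M
Fraction ionized = 3.72 × 10^-3 / 0.252 = 0.0148 → 1.5%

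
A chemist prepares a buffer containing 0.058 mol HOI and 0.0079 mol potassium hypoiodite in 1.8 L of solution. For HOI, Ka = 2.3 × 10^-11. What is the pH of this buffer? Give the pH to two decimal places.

pH = 9.77

pKa = −log(2.3 × 10^-11) = 10.638
pH = pKa + log([A⁻]/[HA]) = 10.638 + log(0.0079/0.058)
pH = 10.638 + (-0.866) = 9.77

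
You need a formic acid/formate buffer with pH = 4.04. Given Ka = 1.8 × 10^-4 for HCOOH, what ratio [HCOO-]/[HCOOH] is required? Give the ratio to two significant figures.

ratio = 2.0

pKa = -log(1.8 × 10^-4) = 3.745
pH = pKa + log(r) ⇒ log(r) = 4.04 − 3.745 = +0.295
r = [HCOO-]/[HCOOH] = 10^(+0.295) = 1.97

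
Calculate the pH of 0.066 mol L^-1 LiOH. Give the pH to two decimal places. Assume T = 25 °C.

LiOH is a strong base; [OH-] = 0.066 M.
pOH = -log(0.066) = 1.18
pH = 14.00 - 1.18 = 12.82

pH = 12.82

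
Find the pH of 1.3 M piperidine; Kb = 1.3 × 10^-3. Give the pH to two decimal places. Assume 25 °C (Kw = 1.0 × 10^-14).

C5H10NH + H2O ⇌ C5H10NH2+ + OH-
From the ICE table, Kb = [OH-]²/(1.3 − [OH-]) = 1.3 × 10^-3.
Neglecting [OH-] in the denominator: [OH-] = √(1.3 × 10^-3 × 1.3) = 4.11 × 10^-2 M
pOH = 1.39, so pH = 14.00 − pOH = 12.61

pH = 12.61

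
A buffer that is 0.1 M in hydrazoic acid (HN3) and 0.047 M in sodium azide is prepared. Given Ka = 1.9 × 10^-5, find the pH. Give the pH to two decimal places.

pH = 4.39

pKa = −log(1.9 × 10^-5) = 4.721
Henderson–Hasselbalch: pH = pKa + log([N3-]/[HN3]) = 4.721 + log(0.047/0.1)
pH = 4.721 + (-0.328) = 4.39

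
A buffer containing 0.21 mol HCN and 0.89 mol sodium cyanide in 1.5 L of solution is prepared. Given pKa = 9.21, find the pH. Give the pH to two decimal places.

Henderson–Hasselbalch: pH = pKa + log([CN-]/[HCN]) = 9.21 + log(0.89/0.21)
pH = 9.21 + (+0.627) = 9.84

pH = 9.84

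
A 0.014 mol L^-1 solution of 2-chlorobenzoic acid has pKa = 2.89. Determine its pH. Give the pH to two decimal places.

ClC6H4COOH ⇌ ClC6H4COO- + H+
Ka = 10^(−2.89) = 1.29 × 10^-3
Let x = [H+] at equilibrium. Ka = x²/(0.014 − x).
x is not negligible relative to C₀; solve x² + 0.00129·x − 1.81e-05 = 0.
x = [−0.00129 + √(0.00129² + 7.22e-05)]/2 = 3.65 × 10^-3 M
pH = −log(3.65 × 10^-3) = 2.44

pH = 2.44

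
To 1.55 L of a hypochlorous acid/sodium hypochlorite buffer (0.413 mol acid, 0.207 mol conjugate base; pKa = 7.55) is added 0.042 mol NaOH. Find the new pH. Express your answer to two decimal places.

pH = 7.38

OH- converts HOCl to OCl-: HOCl → 0.371 mol, OCl- → 0.249 mol.
pH = pKa + log([A⁻]/[HA]) = 7.55 + log(0.249/0.371) = 7.55 -0.173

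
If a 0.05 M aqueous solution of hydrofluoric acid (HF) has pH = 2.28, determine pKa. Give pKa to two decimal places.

pKa = 3.21

[H+] = 10^(-2.28) = 5.25 × 10^-3 M
At equilibrium [HA] = 0.05 − 5.25 × 10^-3 = 4.48 × 10^-2 M
Ka = [H+][A-]/[HA] = (5.25 × 10^-3)² / 4.48 × 10^-2 = 6.15 × 10^-4
pKa = -log(6.15 × 10^-4) = 3.21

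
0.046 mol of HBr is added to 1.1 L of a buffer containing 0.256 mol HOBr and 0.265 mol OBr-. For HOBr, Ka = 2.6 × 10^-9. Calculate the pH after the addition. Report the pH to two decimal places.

pH = 8.45

Added H+ converts OBr- to HOBr: HOBr → 0.302 mol, OBr- → 0.219 mol.
pKa = −log(2.6 × 10^-9) = 8.585
pH = pKa + log(n_OBr-/n_HOBr) = 8.585 + log(0.219/0.302) = 8.585 + (-0.140)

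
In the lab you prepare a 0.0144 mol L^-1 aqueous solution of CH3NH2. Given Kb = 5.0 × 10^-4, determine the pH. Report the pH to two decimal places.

CH3NH2 + H2O ⇌ CH3NH3+ + OH-
Let x = [OH-] at equilibrium. Kb = x²/(0.0144 − x).
Here C₀/Kb ≈ 28.8, so the small-x approximation fails. Use the quadratic:
x = [−0.0005 + √(0.0005² + 2.88e-05)]/2 = 2.44 × 10^-3 M
pOH = 2.61, so pH = 14.00 − pOH = 11.39

pH = 11.39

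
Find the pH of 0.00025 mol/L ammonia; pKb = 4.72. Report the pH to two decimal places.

NH3 + H2O ⇌ NH4+ + OH-
Kb = 10^(−4.72) = 1.91 × 10^-5
Kb = x²/(0.00025 − x) = 1.91 × 10^-5
Here C₀/Kb ≈ 13.1, so the small-x approximation fails. Use the quadratic:
x = (−Kb + √(Kb² + 4·Kb·C₀))/2 = 6.02 × 10^-5 M
pOH = 4.22, so pH = 14.00 − pOH = 9.78

pH = 9.78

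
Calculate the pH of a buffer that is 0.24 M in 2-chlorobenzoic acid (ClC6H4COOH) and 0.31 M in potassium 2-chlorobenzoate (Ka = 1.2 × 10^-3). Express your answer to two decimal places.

pKa = −log(1.2 × 10^-3) = 2.921
Henderson–Hasselbalch: pH = pKa + log([ClC6H4COO-]/[ClC6H4COOH]) = 2.921 + log(0.31/0.24)
pH = 2.921 + (+0.111) = 3.03

pH = 3.03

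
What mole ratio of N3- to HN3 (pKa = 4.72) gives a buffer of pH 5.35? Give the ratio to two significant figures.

ratio = 4.3

pH = pKa + log(r) ⇒ log(r) = 5.35 − 4.72 = +0.63
r = [N3-]/[HN3] = 10^(+0.63) = 4.27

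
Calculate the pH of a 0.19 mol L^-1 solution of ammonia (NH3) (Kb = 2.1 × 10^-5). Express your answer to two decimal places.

pH = 11.30

NH3 + H2O ⇌ NH4+ + OH-
Kb = [OH-]²/(0.19 − [OH-]) = 2.1 × 10^-5
Since Kb ≪ C₀, [OH-] ≈ √(Kb·C₀) = 2.00 × 10^-3 M.
pOH = −log(2.00 × 10^-3) = 2.70; pH = 14.00 − 2.70 = 11.30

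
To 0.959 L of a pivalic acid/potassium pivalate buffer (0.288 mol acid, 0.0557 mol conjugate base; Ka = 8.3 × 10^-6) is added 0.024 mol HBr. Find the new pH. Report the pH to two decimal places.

After neutralization: n((CH3)3CCOOH) = 0.312 mol, n((CH3)3CCOO-) = 0.0317 mol.
pKa = −log(8.3 × 10^-6) = 5.081
pH = pKa + log(n_(CH3)3CCOO-/n_(CH3)3CCOOH) = 5.081 + log(0.0317/0.312) = 5.081 + (-0.993)

pH = 4.09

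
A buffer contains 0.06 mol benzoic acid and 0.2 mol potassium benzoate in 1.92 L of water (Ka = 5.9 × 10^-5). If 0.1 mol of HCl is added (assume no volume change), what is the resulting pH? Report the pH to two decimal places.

pH = 4.03

After neutralization: n(C6H5COOH) = 0.16 mol, n(C6H5COO-) = 0.1 mol.
pKa = −log(5.9 × 10^-5) = 4.229
pH = pKa + log([A⁻]/[HA]) = 4.229 + log(0.1/0.16) = 4.229 -0.204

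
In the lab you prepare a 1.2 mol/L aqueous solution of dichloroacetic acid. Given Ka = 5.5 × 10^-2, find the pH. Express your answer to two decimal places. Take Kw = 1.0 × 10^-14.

Cl2CHCOOH ⇌ Cl2CHCOO- + H+
Let x = [H+] at equilibrium. Ka = x²/(1.2 − x).
The 5% rule fails; solving x² + Ka·x − Ka·C₀ = 0 exactly:
x = (−Ka + √(Ka² + 4·Ka·C₀))/2 = 2.31 × 10^-1 M
pH = −log(2.31 × 10^-1) = 0.64

pH = 0.64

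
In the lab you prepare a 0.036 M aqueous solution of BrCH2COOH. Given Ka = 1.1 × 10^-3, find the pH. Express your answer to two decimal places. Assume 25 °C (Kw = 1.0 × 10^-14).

BrCH2COOH ⇌ BrCH2COO- + H+
Let x = [H+] at equilibrium. Ka = x²/(0.036 − x).
x is not negligible relative to C₀; solve x² + 0.0011·x − 3.96e-05 = 0.
x = (−Ka + √(Ka² + 4·Ka·C₀))/2 = 5.77 × 10^-3 M
pH = −log[H+] = −log(5.77 × 10^-3) = 2.24

pH = 2.24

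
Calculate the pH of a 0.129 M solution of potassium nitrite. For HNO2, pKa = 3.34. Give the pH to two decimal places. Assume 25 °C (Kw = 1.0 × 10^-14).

pH = 8.23

NO2- is the conjugate base of the weak acid HNO2.
Ka = 10^(−3.34) = 4.57 × 10^-4
Kb = Kw/Ka = 1.0×10^-14 / 4.57 × 10^-4 = 2.19 × 10^-11
From the ICE table, Kb = [OH-]²/(0.129 − [OH-]) = 2.19 × 10^-11.
Assume [OH-] ≪ 0.129: [OH-] ≈ √(2.19 × 10^-11 × 0.129) = 1.68 × 10^-6 M
pOH = −log(1.68 × 10^-6) = 5.77; pH = 14.00 − 5.77 = 8.23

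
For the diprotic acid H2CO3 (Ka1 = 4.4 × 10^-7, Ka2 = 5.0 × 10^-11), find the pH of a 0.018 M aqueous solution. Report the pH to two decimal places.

pH = 4.05

Ka1 ≫ Ka2, so treat the first dissociation as the only significant source of H+.
Ka1 = x²/(0.018 − x) = 4.4 × 10^-7
x ≈ √(4.4 × 10^-7 × 0.018) = 8.90 × 10^-5 M
pH = −log(8.90 × 10^-5) = 4.05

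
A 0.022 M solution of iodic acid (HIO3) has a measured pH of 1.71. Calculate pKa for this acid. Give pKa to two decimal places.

pKa = 0.82

[H+] = 10^(-1.71) = 1.95 × 10^-2 M
At equilibrium [HA] = 0.022 − 1.95 × 10^-2 = 2.50 × 10^-3 M
Ka = [H+][A-]/[HA] = (1.95 × 10^-2)² / 2.50 × 10^-3 = 1.52 × 10^-1
pKa = -log(1.52 × 10^-1) = 0.82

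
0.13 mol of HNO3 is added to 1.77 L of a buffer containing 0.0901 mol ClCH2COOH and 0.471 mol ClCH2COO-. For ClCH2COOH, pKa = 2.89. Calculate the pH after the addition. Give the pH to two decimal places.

pH = 3.08

After neutralization: n(ClCH2COOH) = 0.22 mol, n(ClCH2COO-) = 0.341 mol.
pH = pKa + log(n_ClCH2COO-/n_ClCH2COOH) = 2.89 + log(0.341/0.22) = 2.89 + (+0.190)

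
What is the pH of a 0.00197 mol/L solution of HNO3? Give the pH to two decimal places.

pH = 2.71

HNO3 is a strong acid and dissociates completely, so [H+] = 0.00197 M.
pH = -log(0.00197) = 2.71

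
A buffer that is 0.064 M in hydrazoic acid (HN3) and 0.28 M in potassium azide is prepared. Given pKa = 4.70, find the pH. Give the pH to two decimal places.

pH = 5.34

pH = pKa + log([A⁻]/[HA]) = 4.70 + log(0.28/0.064)
pH = 4.70 + (+0.641) = 5.34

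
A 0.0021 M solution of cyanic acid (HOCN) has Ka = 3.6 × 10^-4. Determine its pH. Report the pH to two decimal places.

HOCN ⇌ OCN- + H+
Let x = [H+] at equilibrium. Ka = x²/(0.0021 − x).
Here C₀/Ka ≈ 5.83, so the small-x approximation fails. Use the quadratic:
x = (−Ka + √(Ka² + 4·Ka·C₀))/2 = 7.08 × 10^-4 M
pH = −log[H+] = −log(7.08 × 10^-4) = 3.15

pH = 3.15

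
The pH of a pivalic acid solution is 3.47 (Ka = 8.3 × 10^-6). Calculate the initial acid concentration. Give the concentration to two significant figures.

C₀ = 1.4 × 10^-2 M

[H+] = 10^(-3.47) = 3.39 × 10^-4 M = x
Ka = x²/(C₀ − x) ⇒ C₀ = x + x²/Ka
C₀ = 3.39 × 10^-4 + (3.39 × 10^-4)²/(8.3 × 10^-6) = 1.42 × 10^-2 M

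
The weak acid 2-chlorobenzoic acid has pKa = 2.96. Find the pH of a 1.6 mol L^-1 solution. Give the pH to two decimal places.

pH = 1.38

ClC6H4COOH ⇌ ClC6H4COO- + H+
Ka = 10^(−2.96) = 1.10 × 10^-3
From the ICE table, Ka = [H+]²/(1.6 − [H+]) = 1.10 × 10^-3.
Assume [H+] ≪ 1.6: [H+] ≈ √(1.10 × 10^-3 × 1.6) = 4.20 × 10^-2 M
Check: 2.6% ionized — well under 5%, approximation valid.
pH = −log[H+] = −log(4.20 × 10^-2) = 1.38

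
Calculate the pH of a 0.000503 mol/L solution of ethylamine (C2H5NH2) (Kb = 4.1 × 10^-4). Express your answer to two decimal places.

pH = 10.47

C2H5NH2 + H2O ⇌ C2H5NH3+ + OH-
From the ICE table, Kb = [OH-]²/(0.000503 − [OH-]) = 4.1 × 10^-4.
Here C₀/Kb ≈ 1.23, so the small-[OH-] approximation fails. Use the quadratic:
[OH-] = [−0.00041 + √(0.00041² + 8.25e-07)]/2 = 2.93 × 10^-4 M
pOH = −log(2.93 × 10^-4) = 3.53; pH = 14.00 − 3.53 = 10.47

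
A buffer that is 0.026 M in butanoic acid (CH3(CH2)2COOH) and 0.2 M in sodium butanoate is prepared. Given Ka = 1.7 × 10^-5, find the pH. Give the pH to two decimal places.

pH = 5.66

pKa = −log(1.7 × 10^-5) = 4.770
Henderson–Hasselbalch: pH = pKa + log([CH3(CH2)2COO-]/[CH3(CH2)2COOH]) = 4.770 + log(0.2/0.026)
pH = 4.770 + (+0.886) = 5.66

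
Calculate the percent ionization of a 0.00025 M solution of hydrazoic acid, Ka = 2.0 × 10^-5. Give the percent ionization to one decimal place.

24.6%

HN3 ⇌ N3- + H+; let x = [H+] at equilibrium.
Solve x² + 2e-05x − 5e-09 = 0 → x = 6.14 × 10^-5 M
Fraction ionized = 6.14 × 10^-5 / 0.00025 = 0.2456 → 24.6%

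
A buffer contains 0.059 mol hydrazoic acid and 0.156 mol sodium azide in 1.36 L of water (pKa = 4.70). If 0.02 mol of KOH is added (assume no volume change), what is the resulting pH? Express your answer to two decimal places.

pH = 5.35

OH- converts HN3 to N3-: HN3 → 0.039 mol, N3- → 0.176 mol.
pH = pKa + log([A⁻]/[HA]) = 4.70 + log(0.176/0.039) = 4.70 +0.654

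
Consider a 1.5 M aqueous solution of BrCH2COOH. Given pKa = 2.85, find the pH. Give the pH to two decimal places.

pH = 1.34

BrCH2COOH ⇌ BrCH2COO- + H+
Ka = 10^(−2.85) = 1.41 × 10^-3
Let x = [H+] at equilibrium. Ka = x²/(1.5 − x).
Neglecting x in the denominator: x = √(1.41 × 10^-3 × 1.5) = 4.60 × 10^-2 M
Check: 3.1% ionized — well under 5%, approximation valid.
pH = −log[H+] = −log(4.60 × 10^-2) = 1.34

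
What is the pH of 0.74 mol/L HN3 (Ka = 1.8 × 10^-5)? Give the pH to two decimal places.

pH = 2.44

HN3 ⇌ N3- + H+
Ka = x²/(0.74 − x) = 1.8 × 10^-5
Since Ka ≪ C₀, x ≈ √(Ka·C₀) = 3.65 × 10^-3 M.
(x/C₀ = 0.49% < 5%, so the approximation holds.)
pH = −log(3.65 × 10^-3) = 2.44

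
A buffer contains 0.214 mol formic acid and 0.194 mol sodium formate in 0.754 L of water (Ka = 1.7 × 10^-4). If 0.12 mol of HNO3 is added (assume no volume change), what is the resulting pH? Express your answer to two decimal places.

pH = 3.12

After neutralization: n(HCOOH) = 0.334 mol, n(HCOO-) = 0.074 mol.
pKa = −log(1.7 × 10^-4) = 3.770
pH = pKa + log(n_HCOO-/n_HCOOH) = 3.770 + log(0.074/0.334) = 3.770 + (-0.655)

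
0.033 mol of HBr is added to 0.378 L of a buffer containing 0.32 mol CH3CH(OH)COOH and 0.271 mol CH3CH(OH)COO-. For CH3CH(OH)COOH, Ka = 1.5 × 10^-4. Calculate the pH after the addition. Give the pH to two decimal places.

After neutralization: n(CH3CH(OH)COOH) = 0.353 mol, n(CH3CH(OH)COO-) = 0.238 mol.
pKa = −log(1.5 × 10^-4) = 3.824
pH = pKa + log(n_CH3CH(OH)COO-/n_CH3CH(OH)COOH) = 3.824 + log(0.238/0.353) = 3.824 + (-0.171)

pH = 3.65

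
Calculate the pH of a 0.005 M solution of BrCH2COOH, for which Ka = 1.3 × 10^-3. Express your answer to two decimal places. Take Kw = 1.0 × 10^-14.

pH = 2.70

BrCH2COOH ⇌ BrCH2COO- + H+
Ka = [H+]²/(0.005 − [H+]) = 1.3 × 10^-3
The 5% rule fails; solving [H+]² + Ka·[H+] − Ka·C₀ = 0 exactly:
[H+] = [−0.0013 + √(0.0013² + 2.6e-05)]/2 = 1.98 × 10^-3 M
pH = −log[H+] = −log(1.98 × 10^-3) = 2.70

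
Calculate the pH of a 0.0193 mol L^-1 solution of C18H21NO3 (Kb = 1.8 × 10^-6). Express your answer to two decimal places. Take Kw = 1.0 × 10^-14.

C18H21NO3 + H2O ⇌ C18H22NO3+ + OH-
From the ICE table, Kb = [OH-]²/(0.0193 − [OH-]) = 1.8 × 10^-6.
Neglecting [OH-] in the denominator: [OH-] = √(1.8 × 10^-6 × 0.0193) = 1.86 × 10^-4 M
pOH = 3.73, so pH = 14.00 − pOH = 10.27

pH = 10.27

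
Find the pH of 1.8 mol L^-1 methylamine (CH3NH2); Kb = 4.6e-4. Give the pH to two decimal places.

pH = 12.46

CH3NH2 + H2O ⇌ CH3NH3+ + OH-
From the ICE table, Kb = [OH-]²/(1.8 − [OH-]) = 4.6 × 10^-4.
Since Kb ≪ C₀, [OH-] ≈ √(Kb·C₀) = 2.88 × 10^-2 M.
pOH = −log(2.88 × 10^-2) = 1.54; pH = 14.00 − 1.54 = 12.46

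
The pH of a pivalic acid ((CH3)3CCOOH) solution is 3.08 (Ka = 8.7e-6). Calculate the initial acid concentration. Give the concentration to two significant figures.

C₀ = 8.0 × 10^-2 M

[H+] = 10^(-3.08) = 8.32 × 10^-4 M = x
Ka = x²/(C₀ − x) ⇒ C₀ = x + x²/Ka
C₀ = 8.32 × 10^-4 + (8.32 × 10^-4)²/(8.7 × 10^-6) = 8.04 × 10^-2 M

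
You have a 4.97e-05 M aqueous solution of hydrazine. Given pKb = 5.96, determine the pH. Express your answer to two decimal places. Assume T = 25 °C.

N2H4 + H2O ⇌ N2H5+ + OH-
Kb = 10^(−5.96) = 1.10 × 10^-6
Kb = x²/(4.97e-05 − x) = 1.10 × 10^-6
Here C₀/Kb ≈ 45.2, so the small-x approximation fails. Use the quadratic:
x = (−Kb + √(Kb² + 4·Kb·C₀))/2 = 6.86 × 10^-6 M
pOH = −log(6.86 × 10^-6) = 5.16; pH = 14.00 − 5.16 = 8.84

pH = 8.84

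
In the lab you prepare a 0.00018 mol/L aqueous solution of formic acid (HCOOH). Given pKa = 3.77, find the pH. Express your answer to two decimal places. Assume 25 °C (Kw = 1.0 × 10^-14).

HCOOH ⇌ HCOO- + H+
Ka = 10^(−3.77) = 1.70 × 10^-4
Ka = [H+]²/(0.00018 − [H+]) = 1.70 × 10^-4
Here C₀/Ka ≈ 1.06, so the small-[H+] approximation fails. Use the quadratic:
[H+] = [−0.00017 + √(0.00017² + 1.22e-07)]/2 = 1.09 × 10^-4 M
pH = −log(1.09 × 10^-4) = 3.96

pH = 3.96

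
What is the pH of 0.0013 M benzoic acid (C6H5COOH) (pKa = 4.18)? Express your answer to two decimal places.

C6H5COOH ⇌ C6H5COO- + H+
Ka = 10^(−4.18) = 6.61 × 10^-5
Ka = x²/(0.0013 − x) = 6.61 × 10^-5
Here C₀/Ka ≈ 19.7, so the small-x approximation fails. Use the quadratic:
x = (−Ka + √(Ka² + 4·Ka·C₀))/2 = 2.62 × 10^-4 M
pH = −log(2.62 × 10^-4) = 3.58

pH = 3.58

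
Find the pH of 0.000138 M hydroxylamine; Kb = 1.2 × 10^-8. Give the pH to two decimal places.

NH2OH + H2O ⇌ NH3OH+ + OH-
From the ICE table, Kb = [OH-]²/(0.000138 − [OH-]) = 1.2 × 10^-8.
Assume [OH-] ≪ 0.000138: [OH-] ≈ √(1.2 × 10^-8 × 0.000138) = 1.29 × 10^-6 M
Check: 0.93% ionized — well under 5%, approximation valid.
pOH = 5.89, so pH = 14.00 − pOH = 8.11

pH = 8.11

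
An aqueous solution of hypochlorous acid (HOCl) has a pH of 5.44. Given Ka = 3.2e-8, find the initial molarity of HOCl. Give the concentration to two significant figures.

C₀ = 4.2 × 10^-4 M

[H+] = 10^(-5.44) = 3.63 × 10^-6 M = x
Ka = x²/(C₀ − x) ⇒ C₀ = x + x²/Ka
C₀ = 3.63 × 10^-6 + (3.63 × 10^-6)²/(3.2 × 10^-8) = 4.15 × 10^-4 M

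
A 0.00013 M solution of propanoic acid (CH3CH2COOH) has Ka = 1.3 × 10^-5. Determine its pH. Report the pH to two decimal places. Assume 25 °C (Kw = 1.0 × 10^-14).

pH = 4.45

CH3CH2COOH ⇌ CH3CH2COO- + H+
From the ICE table, Ka = [H+]²/(0.00013 − [H+]) = 1.3 × 10^-5.
[H+] is not negligible relative to C₀; solve [H+]² + 1.3e-05·[H+] − 1.69e-09 = 0.
[H+] = (−Ka + √(Ka² + 4·Ka·C₀))/2 = 3.51 × 10^-5 M
pH = −log[H+] = −log(3.51 × 10^-5) = 4.45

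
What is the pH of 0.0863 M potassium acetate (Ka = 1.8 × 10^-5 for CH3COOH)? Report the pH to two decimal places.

CH3COO- is the conjugate base of the weak acid CH3COOH.
Kb = Kw/Ka = 1.0×10^-14 / 1.8 × 10^-5 = 5.56 × 10^-10
From the ICE table, Kb = [OH-]²/(0.0863 − [OH-]) = 5.56 × 10^-10.
Since Kb ≪ C₀, [OH-] ≈ √(Kb·C₀) = 6.93 × 10^-6 M.
pOH = 5.16, so pH = 14.00 − pOH = 8.84

pH = 8.84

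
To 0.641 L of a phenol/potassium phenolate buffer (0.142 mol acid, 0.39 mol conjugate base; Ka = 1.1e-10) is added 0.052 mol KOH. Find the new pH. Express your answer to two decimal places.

pH = 10.65

OH- converts C6H5OH to C6H5O-: C6H5OH → 0.09 mol, C6H5O- → 0.442 mol.
pKa = −log(1.1 × 10^-10) = 9.959
Henderson–Hasselbalch with mole ratio 0.442/0.09: pH = 9.959 + (+0.691)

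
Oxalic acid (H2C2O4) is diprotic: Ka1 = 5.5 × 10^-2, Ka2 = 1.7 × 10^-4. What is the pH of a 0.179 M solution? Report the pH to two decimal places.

Since Ka1 ≫ Ka2, the first ionization dominates [H+].
Ka1 = x²/(0.179 − x) = 5.5 × 10^-2
Solving the quadratic: x = (−Ka1 + √(Ka1² + 4·Ka1·C₀))/2 = 7.55 × 10^-2 M
pH = −log(7.55 × 10^-2) = 1.12

pH = 1.12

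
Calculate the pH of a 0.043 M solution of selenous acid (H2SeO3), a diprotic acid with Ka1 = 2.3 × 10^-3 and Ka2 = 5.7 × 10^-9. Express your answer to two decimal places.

pH = 2.05

Ka1 ≫ Ka2, so treat the first dissociation as the only significant source of H+.
Ka1 = x²/(0.043 − x) = 2.3 × 10^-3
Solving the quadratic: x = (−Ka1 + √(Ka1² + 4·Ka1·C₀))/2 = 8.86 × 10^-3 M
pH = −log(8.86 × 10^-3) = 2.05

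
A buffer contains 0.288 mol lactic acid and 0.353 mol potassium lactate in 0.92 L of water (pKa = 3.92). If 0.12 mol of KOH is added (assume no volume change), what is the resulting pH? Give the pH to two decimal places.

After neutralization: n(CH3CH(OH)COOH) = 0.168 mol, n(CH3CH(OH)COO-) = 0.473 mol.
pH = pKa + log(n_CH3CH(OH)COO-/n_CH3CH(OH)COOH) = 3.92 + log(0.473/0.168) = 3.92 + (+0.450)

pH = 4.37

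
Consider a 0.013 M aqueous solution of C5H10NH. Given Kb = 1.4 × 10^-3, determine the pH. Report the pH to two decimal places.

C5H10NH + H2O ⇌ C5H10NH2+ + OH-
Kb = [OH-]²/(0.013 − [OH-]) = 1.4 × 10^-3
[OH-] is not negligible relative to C₀; solve [OH-]² + 0.0014·[OH-] − 1.82e-05 = 0.
[OH-] = [−0.0014 + √(0.0014² + 7.28e-05)]/2 = 3.62 × 10^-3 M
pOH = −log(3.62 × 10^-3) = 2.44; pH = 14.00 − 2.44 = 11.56

pH = 11.56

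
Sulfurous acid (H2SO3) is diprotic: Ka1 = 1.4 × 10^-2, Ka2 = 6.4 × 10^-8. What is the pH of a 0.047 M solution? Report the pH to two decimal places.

pH = 1.71

Ka1 ≫ Ka2, so treat the first dissociation as the only significant source of H+.
Ka1 = x²/(0.047 − x) = 1.4 × 10^-2
Solving the quadratic: x = (−Ka1 + √(Ka1² + 4·Ka1·C₀))/2 = 1.96 × 10^-2 M
pH = −log(1.96 × 10^-2) = 1.71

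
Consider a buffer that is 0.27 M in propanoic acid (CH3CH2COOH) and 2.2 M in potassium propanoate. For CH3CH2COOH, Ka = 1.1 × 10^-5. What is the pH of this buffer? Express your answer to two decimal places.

pH = 5.87

pKa = −log(1.1 × 10^-5) = 4.959
Henderson–Hasselbalch: pH = pKa + log([CH3CH2COO-]/[CH3CH2COOH]) = 4.959 + log(2.2/0.27)
pH = 4.959 + (+0.911) = 5.87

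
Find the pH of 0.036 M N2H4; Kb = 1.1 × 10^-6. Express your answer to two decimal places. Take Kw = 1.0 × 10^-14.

pH = 10.30

N2H4 + H2O ⇌ N2H5+ + OH-
Kb = [OH-]²/(0.036 − [OH-]) = 1.1 × 10^-6
Neglecting [OH-] in the denominator: [OH-] = √(1.1 × 10^-6 × 0.036) = 1.99 × 10^-4 M
pOH = −log(1.99 × 10^-4) = 3.70; pH = 14.00 − 3.70 = 10.30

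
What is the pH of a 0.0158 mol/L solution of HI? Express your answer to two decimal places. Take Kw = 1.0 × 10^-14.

HI is a strong acid and dissociates completely, so [H+] = 0.0158 M.
pH = -log(0.0158) = 1.80

pH = 1.80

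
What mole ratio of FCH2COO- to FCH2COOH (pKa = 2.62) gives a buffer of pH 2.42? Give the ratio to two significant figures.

ratio = 0.63

pH = pKa + log(r) ⇒ log(r) = 2.42 − 2.62 = -0.20
r = [FCH2COO-]/[FCH2COOH] = 10^(-0.20) = 0.631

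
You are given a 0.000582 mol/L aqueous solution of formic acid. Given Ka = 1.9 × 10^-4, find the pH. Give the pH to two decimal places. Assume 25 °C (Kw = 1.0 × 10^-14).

HCOOH ⇌ HCOO- + H+
Let x = [H+] at equilibrium. Ka = x²/(0.000582 − x).
The 5% rule fails; solving x² + Ka·x − Ka·C₀ = 0 exactly:
x = (−Ka + √(Ka² + 4·Ka·C₀))/2 = 2.51 × 10^-4 M
pH = −log(2.51 × 10^-4) = 3.60

pH = 3.60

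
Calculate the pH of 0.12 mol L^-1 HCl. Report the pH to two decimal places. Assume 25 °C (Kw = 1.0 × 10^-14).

pH = 0.92

HCl is a strong acid and dissociates completely, so [H+] = 0.12 M.
pH = -log(0.12) = 0.92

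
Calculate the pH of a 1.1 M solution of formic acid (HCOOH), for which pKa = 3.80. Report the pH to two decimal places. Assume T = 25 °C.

pH = 1.88

HCOOH ⇌ HCOO- + H+
Ka = 10^(−3.80) = 1.58 × 10^-4
Ka = x²/(1.1 − x) = 1.58 × 10^-4
Since Ka ≪ C₀, x ≈ √(Ka·C₀) = 1.32 × 10^-2 M.
pH = −log(1.32 × 10^-2) = 1.88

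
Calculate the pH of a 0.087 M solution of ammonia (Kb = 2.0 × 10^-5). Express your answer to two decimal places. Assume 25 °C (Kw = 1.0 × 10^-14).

pH = 11.12

NH3 + H2O ⇌ NH4+ + OH-
Kb = [OH-]²/(0.087 − [OH-]) = 2.0 × 10^-5
Assume [OH-] ≪ 0.087: [OH-] ≈ √(2.0 × 10^-5 × 0.087) = 1.32 × 10^-3 M
Check: 1.5% ionized — well under 5%, approximation valid.
pOH = −log(1.32 × 10^-3) = 2.88; pH = 14.00 − 2.88 = 11.12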